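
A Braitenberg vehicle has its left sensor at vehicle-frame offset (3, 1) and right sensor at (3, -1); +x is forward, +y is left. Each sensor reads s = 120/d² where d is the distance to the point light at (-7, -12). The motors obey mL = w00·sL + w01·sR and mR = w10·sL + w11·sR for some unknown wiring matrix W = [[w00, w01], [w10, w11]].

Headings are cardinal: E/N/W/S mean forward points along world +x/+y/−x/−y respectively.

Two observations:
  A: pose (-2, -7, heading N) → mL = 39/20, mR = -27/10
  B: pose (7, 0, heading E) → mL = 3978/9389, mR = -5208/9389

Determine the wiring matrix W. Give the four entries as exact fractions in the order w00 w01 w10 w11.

1/2 1 -1 -1

obs A: pose=(-2,-7,N) → sL=3/2, sR=6/5, mL=39/20, mR=-27/10
obs B: pose=(7,0,E) → sL=60/229, sR=12/41, mL=3978/9389, mR=-5208/9389
sensor matrix S = [[3/2, 6/5], [60/229, 12/41]]; det S = 1170/9389
solve [mL_A; mL_B] = S·[w00; w01] and [mR_A; mR_B] = S·[w10; w11]:
  w00 = 1/2, w01 = 1, w10 = -1, w11 = -1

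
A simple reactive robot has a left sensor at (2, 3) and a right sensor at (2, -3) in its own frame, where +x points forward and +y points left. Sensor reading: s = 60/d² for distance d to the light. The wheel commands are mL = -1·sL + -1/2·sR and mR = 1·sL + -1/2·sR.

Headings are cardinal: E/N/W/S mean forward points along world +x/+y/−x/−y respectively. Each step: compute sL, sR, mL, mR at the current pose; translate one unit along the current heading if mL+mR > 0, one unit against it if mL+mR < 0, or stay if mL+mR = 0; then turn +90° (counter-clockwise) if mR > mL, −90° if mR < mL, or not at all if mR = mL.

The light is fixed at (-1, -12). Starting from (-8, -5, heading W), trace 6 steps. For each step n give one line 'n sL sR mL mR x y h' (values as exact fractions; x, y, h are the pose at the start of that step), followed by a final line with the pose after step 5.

0 60/97 60/181 -13770/17557 7950/17557 -8 -5 W
1 30/17 30/53 -1845/901 1335/901 -7 -5 S
2 60/137 60/41 -6570/5617 -1650/5617 -7 -4 E
3 3/10 15/29 -81/145 6/145 -8 -4 N
4 60/97 60/181 -13770/17557 7950/17557 -8 -5 W
5 30/17 30/53 -1845/901 1335/901 -7 -5 S
final -7 -4 E

n=0: pose=(-8,-5,W); sL=60/97, sR=60/181; mL=-13770/17557, mR=7950/17557; mL+mR=-60/181 → advance -1; mR−mL=120/97 → turn +1·90°
n=1: pose=(-7,-5,S); sL=30/17, sR=30/53; mL=-1845/901, mR=1335/901; mL+mR=-30/53 → advance -1; mR−mL=60/17 → turn +1·90°
n=2: pose=(-7,-4,E); sL=60/137, sR=60/41; mL=-6570/5617, mR=-1650/5617; mL+mR=-60/41 → advance -1; mR−mL=120/137 → turn +1·90°
n=3: pose=(-8,-4,N); sL=3/10, sR=15/29; mL=-81/145, mR=6/145; mL+mR=-15/29 → advance -1; mR−mL=3/5 → turn +1·90°
n=4: pose=(-8,-5,W); sL=60/97, sR=60/181; mL=-13770/17557, mR=7950/17557; mL+mR=-60/181 → advance -1; mR−mL=120/97 → turn +1·90°
n=5: pose=(-7,-5,S); sL=30/17, sR=30/53; mL=-1845/901, mR=1335/901; mL+mR=-30/53 → advance -1; mR−mL=60/17 → turn +1·90°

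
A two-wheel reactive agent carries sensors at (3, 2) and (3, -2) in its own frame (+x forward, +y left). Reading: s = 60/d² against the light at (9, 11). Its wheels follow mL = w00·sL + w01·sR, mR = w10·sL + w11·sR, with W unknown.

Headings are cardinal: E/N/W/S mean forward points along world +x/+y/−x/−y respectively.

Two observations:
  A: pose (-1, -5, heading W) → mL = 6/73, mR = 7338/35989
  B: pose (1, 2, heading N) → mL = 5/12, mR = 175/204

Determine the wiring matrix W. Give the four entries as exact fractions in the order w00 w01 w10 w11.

0 1/2 1 1/2

obs A: pose=(-1,-5,W) → sL=60/493, sR=12/73, mL=6/73, mR=7338/35989
obs B: pose=(1,2,N) → sL=15/34, sR=5/6, mL=5/12, mR=175/204
sensor matrix S = [[60/493, 12/73], [15/34, 5/6]]; det S = 1040/35989
solve [mL_A; mL_B] = S·[w00; w01] and [mR_A; mR_B] = S·[w10; w11]:
  w00 = 0, w01 = 1/2, w10 = 1, w11 = 1/2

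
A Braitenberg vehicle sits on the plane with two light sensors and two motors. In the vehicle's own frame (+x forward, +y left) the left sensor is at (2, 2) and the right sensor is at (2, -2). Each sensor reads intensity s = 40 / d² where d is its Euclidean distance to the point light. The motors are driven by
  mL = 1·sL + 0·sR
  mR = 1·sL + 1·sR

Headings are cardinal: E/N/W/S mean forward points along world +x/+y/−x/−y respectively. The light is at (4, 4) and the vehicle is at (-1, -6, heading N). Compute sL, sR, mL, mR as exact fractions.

left sensor world pos  = (-3, -4); dL² = 113
right sensor world pos = (1, -4); dR² = 73
sL = 40/113 = 40/113
sR = 40/73 = 40/73
mL = 1·sL + 0·sR = 40/113
mR = 1·sL + 1·sR = 7440/8249

40/113 40/73 40/113 7440/8249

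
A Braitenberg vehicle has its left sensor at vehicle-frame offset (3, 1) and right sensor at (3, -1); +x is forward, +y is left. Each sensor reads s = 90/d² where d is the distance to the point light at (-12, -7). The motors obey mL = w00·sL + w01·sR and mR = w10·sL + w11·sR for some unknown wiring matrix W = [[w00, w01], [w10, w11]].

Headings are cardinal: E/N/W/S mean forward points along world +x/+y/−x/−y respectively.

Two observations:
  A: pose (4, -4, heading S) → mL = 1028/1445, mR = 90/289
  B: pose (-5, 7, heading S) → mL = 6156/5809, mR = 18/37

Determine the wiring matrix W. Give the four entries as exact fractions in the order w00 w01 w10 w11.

1 1 1 0

obs A: pose=(4,-4,S) → sL=90/289, sR=2/5, mL=1028/1445, mR=90/289
obs B: pose=(-5,7,S) → sL=18/37, sR=90/157, mL=6156/5809, mR=18/37
sensor matrix S = [[90/289, 2/5], [18/37, 90/157]]; det S = -134928/8394005
solve [mL_A; mL_B] = S·[w00; w01] and [mR_A; mR_B] = S·[w10; w11]:
  w00 = 1, w01 = 1, w10 = 1, w11 = 0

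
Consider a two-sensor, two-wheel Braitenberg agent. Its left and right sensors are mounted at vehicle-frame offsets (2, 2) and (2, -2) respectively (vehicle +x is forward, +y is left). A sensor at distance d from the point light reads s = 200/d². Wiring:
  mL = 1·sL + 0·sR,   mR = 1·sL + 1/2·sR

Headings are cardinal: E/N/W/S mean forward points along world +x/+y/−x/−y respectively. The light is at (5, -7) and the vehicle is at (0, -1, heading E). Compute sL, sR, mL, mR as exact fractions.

left sensor world pos  = (2, 1); dL² = 73
right sensor world pos = (2, -3); dR² = 25
sL = 200/73 = 200/73
sR = 200/25 = 8
mL = 1·sL + 0·sR = 200/73
mR = 1·sL + 1/2·sR = 492/73

200/73 8 200/73 492/73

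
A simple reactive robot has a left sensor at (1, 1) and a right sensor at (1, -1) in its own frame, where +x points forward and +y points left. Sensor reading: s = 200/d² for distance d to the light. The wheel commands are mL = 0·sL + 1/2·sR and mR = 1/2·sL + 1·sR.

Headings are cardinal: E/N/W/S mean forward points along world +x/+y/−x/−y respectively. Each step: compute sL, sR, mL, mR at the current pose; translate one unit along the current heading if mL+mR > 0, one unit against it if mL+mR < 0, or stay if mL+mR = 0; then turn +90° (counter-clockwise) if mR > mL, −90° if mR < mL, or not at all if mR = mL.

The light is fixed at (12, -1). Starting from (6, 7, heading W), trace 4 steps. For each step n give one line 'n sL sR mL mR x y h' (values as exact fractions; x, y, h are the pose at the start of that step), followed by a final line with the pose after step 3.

n=0: pose=(6,7,W); sL=100/49, sR=20/13; mL=10/13, mR=1630/637; mL+mR=2120/637 → advance +1; mR−mL=1140/637 → turn +1·90°
n=1: pose=(5,7,S); sL=40/17, sR=200/113; mL=100/113, mR=5660/1921; mL+mR=7360/1921 → advance +1; mR−mL=3960/1921 → turn +1·90°
n=2: pose=(5,6,E); sL=2, sR=25/9; mL=25/18, mR=34/9; mL+mR=31/6 → advance +1; mR−mL=43/18 → turn +1·90°
n=3: pose=(6,6,N); sL=200/113, sR=200/89; mL=100/89, mR=31500/10057; mL+mR=42800/10057 → advance +1; mR−mL=20200/10057 → turn +1·90°

0 100/49 20/13 10/13 1630/637 6 7 W
1 40/17 200/113 100/113 5660/1921 5 7 S
2 2 25/9 25/18 34/9 5 6 E
3 200/113 200/89 100/89 31500/10057 6 6 N
final 6 7 W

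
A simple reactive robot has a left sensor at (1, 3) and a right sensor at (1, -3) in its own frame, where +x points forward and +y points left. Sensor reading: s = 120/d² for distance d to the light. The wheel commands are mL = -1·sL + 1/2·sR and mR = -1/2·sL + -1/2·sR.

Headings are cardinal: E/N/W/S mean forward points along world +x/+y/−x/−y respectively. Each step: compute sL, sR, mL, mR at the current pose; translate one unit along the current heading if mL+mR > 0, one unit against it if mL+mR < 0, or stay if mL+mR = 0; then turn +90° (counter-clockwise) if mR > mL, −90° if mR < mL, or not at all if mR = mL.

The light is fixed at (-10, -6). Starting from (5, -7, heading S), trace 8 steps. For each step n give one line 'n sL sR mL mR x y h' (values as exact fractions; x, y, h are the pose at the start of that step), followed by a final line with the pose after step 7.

0 15/41 30/37 60/1517 -1785/3034 5 -7 S
1 24/41 24/41 -12/41 -24/41 5 -6 W
2 12/17 60/181 -1662/3077 -1596/3077 6 -6 N
3 120/241 120/229 -13020/55189 -28200/55189 6 -7 W
4 30/49 3/10 -453/980 -447/980 7 -7 N
5 120/281 120/257 -13980/72217 -32280/72217 7 -8 W
6 60/113 60/221 -9870/24973 -10020/24973 8 -8 N
7 120/361 120/397 -25980/143317 -45480/143317 8 -9 E
final 7 -9 S

n=0: pose=(5,-7,S); sL=15/41, sR=30/37; mL=60/1517, mR=-1785/3034; mL+mR=-45/82 → advance -1; mR−mL=-1905/3034 → turn -1·90°
n=1: pose=(5,-6,W); sL=24/41, sR=24/41; mL=-12/41, mR=-24/41; mL+mR=-36/41 → advance -1; mR−mL=-12/41 → turn -1·90°
n=2: pose=(6,-6,N); sL=12/17, sR=60/181; mL=-1662/3077, mR=-1596/3077; mL+mR=-18/17 → advance -1; mR−mL=66/3077 → turn +1·90°
n=3: pose=(6,-7,W); sL=120/241, sR=120/229; mL=-13020/55189, mR=-28200/55189; mL+mR=-180/241 → advance -1; mR−mL=-15180/55189 → turn -1·90°
n=4: pose=(7,-7,N); sL=30/49, sR=3/10; mL=-453/980, mR=-447/980; mL+mR=-45/49 → advance -1; mR−mL=3/490 → turn +1·90°
n=5: pose=(7,-8,W); sL=120/281, sR=120/257; mL=-13980/72217, mR=-32280/72217; mL+mR=-180/281 → advance -1; mR−mL=-18300/72217 → turn -1·90°
n=6: pose=(8,-8,N); sL=60/113, sR=60/221; mL=-9870/24973, mR=-10020/24973; mL+mR=-90/113 → advance -1; mR−mL=-150/24973 → turn -1·90°
n=7: pose=(8,-9,E); sL=120/361, sR=120/397; mL=-25980/143317, mR=-45480/143317; mL+mR=-180/361 → advance -1; mR−mL=-19500/143317 → turn -1·90°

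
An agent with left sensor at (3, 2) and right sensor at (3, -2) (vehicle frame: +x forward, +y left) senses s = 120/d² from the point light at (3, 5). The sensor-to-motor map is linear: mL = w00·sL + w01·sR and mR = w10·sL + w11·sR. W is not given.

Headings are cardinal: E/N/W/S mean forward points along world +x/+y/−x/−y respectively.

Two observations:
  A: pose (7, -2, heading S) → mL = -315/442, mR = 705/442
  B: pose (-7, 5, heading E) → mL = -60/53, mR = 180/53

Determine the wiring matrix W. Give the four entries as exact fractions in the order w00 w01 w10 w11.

1/2 -1 1/2 1

obs A: pose=(7,-2,S) → sL=15/17, sR=15/13, mL=-315/442, mR=705/442
obs B: pose=(-7,5,E) → sL=120/53, sR=120/53, mL=-60/53, mR=180/53
sensor matrix S = [[15/17, 15/13], [120/53, 120/53]]; det S = -7200/11713
solve [mL_A; mL_B] = S·[w00; w01] and [mR_A; mR_B] = S·[w10; w11]:
  w00 = 1/2, w01 = -1, w10 = 1/2, w11 = 1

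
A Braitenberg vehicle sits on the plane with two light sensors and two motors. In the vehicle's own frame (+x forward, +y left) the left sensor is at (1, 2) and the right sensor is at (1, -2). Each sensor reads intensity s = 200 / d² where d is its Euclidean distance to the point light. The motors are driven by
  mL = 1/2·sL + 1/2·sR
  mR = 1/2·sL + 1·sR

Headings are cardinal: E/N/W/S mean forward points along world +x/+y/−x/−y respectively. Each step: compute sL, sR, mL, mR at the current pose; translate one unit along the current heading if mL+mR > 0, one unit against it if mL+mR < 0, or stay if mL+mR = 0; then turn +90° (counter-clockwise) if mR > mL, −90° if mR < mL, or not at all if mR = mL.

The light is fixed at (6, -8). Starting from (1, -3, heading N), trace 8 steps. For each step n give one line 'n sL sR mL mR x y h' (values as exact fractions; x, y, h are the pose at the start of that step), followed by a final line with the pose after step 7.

n=0: pose=(1,-3,N); sL=40/17, sR=40/9; mL=520/153, mR=860/153; mL+mR=460/51 → advance +1; mR−mL=20/9 → turn +1·90°
n=1: pose=(1,-2,W); sL=50/13, sR=2; mL=38/13, mR=51/13; mL+mR=89/13 → advance +1; mR−mL=1 → turn +1·90°
n=2: pose=(0,-2,S); sL=200/41, sR=200/89; mL=13000/3649, mR=17100/3649; mL+mR=30100/3649 → advance +1; mR−mL=100/89 → turn +1·90°
n=3: pose=(0,-3,E); sL=100/37, sR=100/17; mL=2700/629, mR=4550/629; mL+mR=7250/629 → advance +1; mR−mL=50/17 → turn +1·90°
n=4: pose=(1,-3,N); sL=40/17, sR=40/9; mL=520/153, mR=860/153; mL+mR=460/51 → advance +1; mR−mL=20/9 → turn +1·90°
n=5: pose=(1,-2,W); sL=50/13, sR=2; mL=38/13, mR=51/13; mL+mR=89/13 → advance +1; mR−mL=1 → turn +1·90°
n=6: pose=(0,-2,S); sL=200/41, sR=200/89; mL=13000/3649, mR=17100/3649; mL+mR=30100/3649 → advance +1; mR−mL=100/89 → turn +1·90°
n=7: pose=(0,-3,E); sL=100/37, sR=100/17; mL=2700/629, mR=4550/629; mL+mR=7250/629 → advance +1; mR−mL=50/17 → turn +1·90°

0 40/17 40/9 520/153 860/153 1 -3 N
1 50/13 2 38/13 51/13 1 -2 W
2 200/41 200/89 13000/3649 17100/3649 0 -2 S
3 100/37 100/17 2700/629 4550/629 0 -3 E
4 40/17 40/9 520/153 860/153 1 -3 N
5 50/13 2 38/13 51/13 1 -2 W
6 200/41 200/89 13000/3649 17100/3649 0 -2 S
7 100/37 100/17 2700/629 4550/629 0 -3 E
final 1 -3 N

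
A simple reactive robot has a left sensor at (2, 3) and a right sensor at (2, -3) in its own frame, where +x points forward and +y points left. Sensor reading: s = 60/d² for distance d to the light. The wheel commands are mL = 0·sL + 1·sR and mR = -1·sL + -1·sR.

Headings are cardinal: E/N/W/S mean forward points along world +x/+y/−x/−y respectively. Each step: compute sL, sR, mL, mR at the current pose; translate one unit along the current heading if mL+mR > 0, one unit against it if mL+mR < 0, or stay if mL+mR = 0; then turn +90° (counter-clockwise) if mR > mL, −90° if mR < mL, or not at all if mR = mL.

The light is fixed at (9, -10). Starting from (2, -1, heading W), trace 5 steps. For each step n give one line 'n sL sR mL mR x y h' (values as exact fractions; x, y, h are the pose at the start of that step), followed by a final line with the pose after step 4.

0 20/39 4/15 4/15 -152/195 2 -1 W
1 30/101 6/13 6/13 -996/1313 3 -1 N
2 60/137 60/41 60/41 -10680/5617 3 -2 E
3 15/13 15/34 15/34 -705/442 2 -2 S
4 20/39 4/15 4/15 -152/195 2 -1 W
final 3 -1 N

n=0: pose=(2,-1,W); sL=20/39, sR=4/15; mL=4/15, mR=-152/195; mL+mR=-20/39 → advance -1; mR−mL=-68/65 → turn -1·90°
n=1: pose=(3,-1,N); sL=30/101, sR=6/13; mL=6/13, mR=-996/1313; mL+mR=-30/101 → advance -1; mR−mL=-1602/1313 → turn -1·90°
n=2: pose=(3,-2,E); sL=60/137, sR=60/41; mL=60/41, mR=-10680/5617; mL+mR=-60/137 → advance -1; mR−mL=-18900/5617 → turn -1·90°
n=3: pose=(2,-2,S); sL=15/13, sR=15/34; mL=15/34, mR=-705/442; mL+mR=-15/13 → advance -1; mR−mL=-450/221 → turn -1·90°
n=4: pose=(2,-1,W); sL=20/39, sR=4/15; mL=4/15, mR=-152/195; mL+mR=-20/39 → advance -1; mR−mL=-68/65 → turn -1·90°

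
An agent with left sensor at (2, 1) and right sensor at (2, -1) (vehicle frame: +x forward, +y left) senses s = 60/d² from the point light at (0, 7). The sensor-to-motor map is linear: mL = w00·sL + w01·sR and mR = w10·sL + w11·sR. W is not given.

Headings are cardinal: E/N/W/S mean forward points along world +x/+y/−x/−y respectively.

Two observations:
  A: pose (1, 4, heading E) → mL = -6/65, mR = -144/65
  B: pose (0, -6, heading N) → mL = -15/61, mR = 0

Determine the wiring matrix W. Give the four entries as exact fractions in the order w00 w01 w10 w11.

obs A: pose=(1,4,E) → sL=60/13, sR=12/5, mL=-6/65, mR=-144/65
obs B: pose=(0,-6,N) → sL=30/61, sR=30/61, mL=-15/61, mR=0
sensor matrix S = [[60/13, 12/5], [30/61, 30/61]]; det S = 864/793
solve [mL_A; mL_B] = S·[w00; w01] and [mR_A; mR_B] = S·[w10; w11]:
  w00 = 1/2, w01 = -1, w10 = -1, w11 = 1

1/2 -1 -1 1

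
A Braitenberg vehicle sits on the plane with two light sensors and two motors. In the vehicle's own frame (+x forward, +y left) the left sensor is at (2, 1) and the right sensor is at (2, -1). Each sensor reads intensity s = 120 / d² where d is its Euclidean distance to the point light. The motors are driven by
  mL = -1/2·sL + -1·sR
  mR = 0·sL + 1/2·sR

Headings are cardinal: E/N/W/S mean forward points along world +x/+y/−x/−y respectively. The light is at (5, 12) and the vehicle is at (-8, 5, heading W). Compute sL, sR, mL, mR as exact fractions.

left sensor world pos  = (-10, 4); dL² = 289
right sensor world pos = (-10, 6); dR² = 261
sL = 120/289 = 120/289
sR = 120/261 = 40/87
mL = -1/2·sL + -1·sR = -16780/25143
mR = 0·sL + 1/2·sR = 20/87

120/289 40/87 -16780/25143 20/87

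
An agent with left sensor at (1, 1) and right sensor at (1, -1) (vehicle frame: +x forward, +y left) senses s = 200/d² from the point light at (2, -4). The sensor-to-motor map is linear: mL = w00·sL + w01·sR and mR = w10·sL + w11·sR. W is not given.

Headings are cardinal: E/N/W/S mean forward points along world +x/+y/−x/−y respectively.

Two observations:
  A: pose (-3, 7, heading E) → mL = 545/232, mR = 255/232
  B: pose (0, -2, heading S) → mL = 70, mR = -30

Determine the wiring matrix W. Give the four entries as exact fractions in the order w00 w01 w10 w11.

obs A: pose=(-3,7,E) → sL=5/4, sR=50/29, mL=545/232, mR=255/232
obs B: pose=(0,-2,S) → sL=100, sR=20, mL=70, mR=-30
sensor matrix S = [[5/4, 50/29], [100, 20]]; det S = -4275/29
solve [mL_A; mL_B] = S·[w00; w01] and [mR_A; mR_B] = S·[w10; w11]:
  w00 = 1/2, w01 = 1, w10 = -1/2, w11 = 1

1/2 1 -1/2 1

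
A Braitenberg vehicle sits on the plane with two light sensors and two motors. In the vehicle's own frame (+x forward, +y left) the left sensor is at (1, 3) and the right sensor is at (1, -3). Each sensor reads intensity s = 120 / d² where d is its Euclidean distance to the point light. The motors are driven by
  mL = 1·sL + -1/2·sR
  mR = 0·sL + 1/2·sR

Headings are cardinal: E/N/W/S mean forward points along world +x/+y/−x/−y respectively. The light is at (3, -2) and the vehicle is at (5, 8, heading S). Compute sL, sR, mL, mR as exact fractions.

60/53 60/41 870/2173 30/41

left sensor world pos  = (8, 7); dL² = 106
right sensor world pos = (2, 7); dR² = 82
sL = 120/106 = 60/53
sR = 120/82 = 60/41
mL = 1·sL + -1/2·sR = 870/2173
mR = 0·sL + 1/2·sR = 30/41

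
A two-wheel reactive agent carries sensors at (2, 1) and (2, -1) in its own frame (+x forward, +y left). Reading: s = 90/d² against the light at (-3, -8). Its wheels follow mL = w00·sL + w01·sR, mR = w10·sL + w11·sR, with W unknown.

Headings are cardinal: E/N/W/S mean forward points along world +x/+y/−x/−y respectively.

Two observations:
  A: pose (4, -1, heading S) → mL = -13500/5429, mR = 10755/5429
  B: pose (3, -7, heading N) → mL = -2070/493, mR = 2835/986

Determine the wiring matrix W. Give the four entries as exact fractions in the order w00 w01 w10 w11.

obs A: pose=(4,-1,S) → sL=90/89, sR=90/61, mL=-13500/5429, mR=10755/5429
obs B: pose=(3,-7,N) → sL=45/17, sR=45/29, mL=-2070/493, mR=2835/986
sensor matrix S = [[90/89, 90/61], [45/17, 45/29]]; det S = -6253200/2676497
solve [mL_A; mL_B] = S·[w00; w01] and [mR_A; mR_B] = S·[w10; w11]:
  w00 = -1, w01 = -1, w10 = 1/2, w11 = 1

-1 -1 1/2 1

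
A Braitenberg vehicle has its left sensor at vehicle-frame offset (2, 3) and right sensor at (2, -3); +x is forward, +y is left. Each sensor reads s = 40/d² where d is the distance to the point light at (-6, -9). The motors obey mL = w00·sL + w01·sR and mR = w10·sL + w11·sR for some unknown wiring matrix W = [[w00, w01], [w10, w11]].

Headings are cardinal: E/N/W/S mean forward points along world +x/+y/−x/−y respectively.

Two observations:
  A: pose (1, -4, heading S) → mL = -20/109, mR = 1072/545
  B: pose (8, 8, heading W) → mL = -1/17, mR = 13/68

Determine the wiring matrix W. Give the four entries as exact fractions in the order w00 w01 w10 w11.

obs A: pose=(1,-4,S) → sL=40/109, sR=8/5, mL=-20/109, mR=1072/545
obs B: pose=(8,8,W) → sL=2/17, sR=5/68, mL=-1/17, mR=13/68
sensor matrix S = [[40/109, 8/5], [2/17, 5/68]]; det S = -1494/9265
solve [mL_A; mL_B] = S·[w00; w01] and [mR_A; mR_B] = S·[w10; w11]:
  w00 = -1/2, w01 = 0, w10 = 1, w11 = 1

-1/2 0 1 1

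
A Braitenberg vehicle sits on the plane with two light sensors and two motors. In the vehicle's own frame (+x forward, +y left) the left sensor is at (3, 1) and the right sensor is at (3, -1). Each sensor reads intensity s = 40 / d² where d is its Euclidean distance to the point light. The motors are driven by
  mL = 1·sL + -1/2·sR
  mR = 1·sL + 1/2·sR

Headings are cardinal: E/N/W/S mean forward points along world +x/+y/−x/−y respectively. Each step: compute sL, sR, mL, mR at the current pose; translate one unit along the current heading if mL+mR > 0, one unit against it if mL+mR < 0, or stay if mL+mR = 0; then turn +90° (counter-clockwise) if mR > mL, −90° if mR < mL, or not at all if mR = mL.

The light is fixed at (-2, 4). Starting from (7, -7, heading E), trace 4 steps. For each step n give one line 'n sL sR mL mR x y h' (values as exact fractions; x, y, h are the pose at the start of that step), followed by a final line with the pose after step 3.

0 10/61 5/36 415/4392 1025/4392 7 -7 E
1 8/29 8/37 180/1073 412/1073 8 -7 N
2 4/17 4/13 18/221 86/221 8 -6 W
3 40/269 40/233 3940/62677 14700/62677 7 -6 S
final 7 -7 E

n=0: pose=(7,-7,E); sL=10/61, sR=5/36; mL=415/4392, mR=1025/4392; mL+mR=20/61 → advance +1; mR−mL=5/36 → turn +1·90°
n=1: pose=(8,-7,N); sL=8/29, sR=8/37; mL=180/1073, mR=412/1073; mL+mR=16/29 → advance +1; mR−mL=8/37 → turn +1·90°
n=2: pose=(8,-6,W); sL=4/17, sR=4/13; mL=18/221, mR=86/221; mL+mR=8/17 → advance +1; mR−mL=4/13 → turn +1·90°
n=3: pose=(7,-6,S); sL=40/269, sR=40/233; mL=3940/62677, mR=14700/62677; mL+mR=80/269 → advance +1; mR−mL=40/233 → turn +1·90°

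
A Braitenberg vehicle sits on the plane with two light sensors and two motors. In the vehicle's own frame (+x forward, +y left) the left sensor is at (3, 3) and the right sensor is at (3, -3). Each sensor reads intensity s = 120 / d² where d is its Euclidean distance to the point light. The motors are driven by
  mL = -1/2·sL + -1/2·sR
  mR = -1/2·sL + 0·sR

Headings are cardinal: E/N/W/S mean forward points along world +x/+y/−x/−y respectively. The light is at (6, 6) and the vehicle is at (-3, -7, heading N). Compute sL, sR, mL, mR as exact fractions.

left sensor world pos  = (-6, -4); dL² = 244
right sensor world pos = (0, -4); dR² = 136
sL = 120/244 = 30/61
sR = 120/136 = 15/17
mL = -1/2·sL + -1/2·sR = -1425/2074
mR = -1/2·sL + 0·sR = -15/61

30/61 15/17 -1425/2074 -15/61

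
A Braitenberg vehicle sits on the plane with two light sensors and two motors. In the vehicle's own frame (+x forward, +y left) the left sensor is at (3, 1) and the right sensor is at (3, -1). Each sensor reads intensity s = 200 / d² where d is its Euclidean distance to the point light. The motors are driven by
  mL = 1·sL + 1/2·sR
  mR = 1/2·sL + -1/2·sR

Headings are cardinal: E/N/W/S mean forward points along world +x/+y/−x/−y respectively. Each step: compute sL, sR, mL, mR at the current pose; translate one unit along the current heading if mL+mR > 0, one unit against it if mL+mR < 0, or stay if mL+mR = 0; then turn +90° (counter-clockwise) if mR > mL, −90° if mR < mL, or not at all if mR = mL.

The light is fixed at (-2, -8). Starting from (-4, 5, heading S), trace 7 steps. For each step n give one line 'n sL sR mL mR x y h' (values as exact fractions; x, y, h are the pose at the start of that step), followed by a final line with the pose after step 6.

0 200/101 200/109 31900/11009 800/11009 -4 5 S
1 100/73 100/97 13350/7081 1200/7081 -4 4 W
2 200/241 200/229 69900/55189 -1200/55189 -5 4 N
3 50/49 25/18 3025/1764 -325/1764 -5 5 E
4 200/101 200/109 31900/11009 800/11009 -4 5 S
5 100/73 100/97 13350/7081 1200/7081 -4 4 W
6 200/241 200/229 69900/55189 -1200/55189 -5 4 N
final -5 5 E

n=0: pose=(-4,5,S); sL=200/101, sR=200/109; mL=31900/11009, mR=800/11009; mL+mR=300/101 → advance +1; mR−mL=-31100/11009 → turn -1·90°
n=1: pose=(-4,4,W); sL=100/73, sR=100/97; mL=13350/7081, mR=1200/7081; mL+mR=150/73 → advance +1; mR−mL=-12150/7081 → turn -1·90°
n=2: pose=(-5,4,N); sL=200/241, sR=200/229; mL=69900/55189, mR=-1200/55189; mL+mR=300/241 → advance +1; mR−mL=-71100/55189 → turn -1·90°
n=3: pose=(-5,5,E); sL=50/49, sR=25/18; mL=3025/1764, mR=-325/1764; mL+mR=75/49 → advance +1; mR−mL=-1675/882 → turn -1·90°
n=4: pose=(-4,5,S); sL=200/101, sR=200/109; mL=31900/11009, mR=800/11009; mL+mR=300/101 → advance +1; mR−mL=-31100/11009 → turn -1·90°
n=5: pose=(-4,4,W); sL=100/73, sR=100/97; mL=13350/7081, mR=1200/7081; mL+mR=150/73 → advance +1; mR−mL=-12150/7081 → turn -1·90°
n=6: pose=(-5,4,N); sL=200/241, sR=200/229; mL=69900/55189, mR=-1200/55189; mL+mR=300/241 → advance +1; mR−mL=-71100/55189 → turn -1·90°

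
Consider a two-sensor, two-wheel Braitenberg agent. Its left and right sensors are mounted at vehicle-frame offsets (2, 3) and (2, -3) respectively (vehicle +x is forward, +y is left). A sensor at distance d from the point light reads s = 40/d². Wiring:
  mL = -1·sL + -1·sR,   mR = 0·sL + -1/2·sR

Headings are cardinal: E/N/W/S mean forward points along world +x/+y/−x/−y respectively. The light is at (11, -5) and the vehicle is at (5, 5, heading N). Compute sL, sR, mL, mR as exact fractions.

left sensor world pos  = (2, 7); dL² = 225
right sensor world pos = (8, 7); dR² = 153
sL = 40/225 = 8/45
sR = 40/153 = 40/153
mL = -1·sL + -1·sR = -112/255
mR = 0·sL + -1/2·sR = -20/153

8/45 40/153 -112/255 -20/153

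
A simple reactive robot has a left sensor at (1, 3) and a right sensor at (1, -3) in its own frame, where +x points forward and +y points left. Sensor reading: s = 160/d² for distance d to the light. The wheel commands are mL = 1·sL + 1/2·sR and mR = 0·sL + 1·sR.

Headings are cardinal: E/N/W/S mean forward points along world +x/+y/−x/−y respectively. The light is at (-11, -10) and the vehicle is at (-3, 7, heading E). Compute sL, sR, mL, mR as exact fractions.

160/481 160/277 82800/133237 160/277

left sensor world pos  = (-2, 10); dL² = 481
right sensor world pos = (-2, 4); dR² = 277
sL = 160/481 = 160/481
sR = 160/277 = 160/277
mL = 1·sL + 1/2·sR = 82800/133237
mR = 0·sL + 1·sR = 160/277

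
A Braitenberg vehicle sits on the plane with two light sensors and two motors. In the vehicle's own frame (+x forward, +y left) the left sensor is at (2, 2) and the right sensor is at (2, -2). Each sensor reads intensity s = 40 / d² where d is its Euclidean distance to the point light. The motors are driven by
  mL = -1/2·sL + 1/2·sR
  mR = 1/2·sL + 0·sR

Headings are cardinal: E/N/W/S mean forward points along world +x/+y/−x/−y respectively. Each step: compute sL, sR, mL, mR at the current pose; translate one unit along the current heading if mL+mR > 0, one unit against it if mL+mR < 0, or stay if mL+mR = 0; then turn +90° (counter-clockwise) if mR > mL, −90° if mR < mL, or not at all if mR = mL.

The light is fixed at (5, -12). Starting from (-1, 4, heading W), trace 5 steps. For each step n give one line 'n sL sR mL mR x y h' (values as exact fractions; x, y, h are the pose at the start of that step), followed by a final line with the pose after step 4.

n=0: pose=(-1,4,W); sL=2/13, sR=10/97; mL=-32/1261, mR=1/13; mL+mR=5/97 → advance +1; mR−mL=129/1261 → turn +1·90°
n=1: pose=(-2,4,S); sL=40/221, sR=40/277; mL=-1120/61217, mR=20/221; mL+mR=20/277 → advance +1; mR−mL=6660/61217 → turn +1·90°
n=2: pose=(-2,3,E); sL=20/157, sR=20/97; mL=600/15229, mR=10/157; mL+mR=10/97 → advance +1; mR−mL=370/15229 → turn +1·90°
n=3: pose=(-1,3,N); sL=40/353, sR=8/61; mL=192/21533, mR=20/353; mL+mR=4/61 → advance +1; mR−mL=1028/21533 → turn +1·90°
n=4: pose=(-1,4,W); sL=2/13, sR=10/97; mL=-32/1261, mR=1/13; mL+mR=5/97 → advance +1; mR−mL=129/1261 → turn +1·90°

0 2/13 10/97 -32/1261 1/13 -1 4 W
1 40/221 40/277 -1120/61217 20/221 -2 4 S
2 20/157 20/97 600/15229 10/157 -2 3 E
3 40/353 8/61 192/21533 20/353 -1 3 N
4 2/13 10/97 -32/1261 1/13 -1 4 W
final -2 4 S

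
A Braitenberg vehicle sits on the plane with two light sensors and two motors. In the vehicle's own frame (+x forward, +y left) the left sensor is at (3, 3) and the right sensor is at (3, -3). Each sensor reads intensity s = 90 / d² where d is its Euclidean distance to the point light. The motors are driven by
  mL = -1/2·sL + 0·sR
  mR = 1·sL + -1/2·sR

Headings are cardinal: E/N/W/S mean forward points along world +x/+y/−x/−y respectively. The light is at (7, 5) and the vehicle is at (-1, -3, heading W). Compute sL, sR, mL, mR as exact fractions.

left sensor world pos  = (-4, -6); dL² = 242
right sensor world pos = (-4, 0); dR² = 146
sL = 90/242 = 45/121
sR = 90/146 = 45/73
mL = -1/2·sL + 0·sR = -45/242
mR = 1·sL + -1/2·sR = 1125/17666

45/121 45/73 -45/242 1125/17666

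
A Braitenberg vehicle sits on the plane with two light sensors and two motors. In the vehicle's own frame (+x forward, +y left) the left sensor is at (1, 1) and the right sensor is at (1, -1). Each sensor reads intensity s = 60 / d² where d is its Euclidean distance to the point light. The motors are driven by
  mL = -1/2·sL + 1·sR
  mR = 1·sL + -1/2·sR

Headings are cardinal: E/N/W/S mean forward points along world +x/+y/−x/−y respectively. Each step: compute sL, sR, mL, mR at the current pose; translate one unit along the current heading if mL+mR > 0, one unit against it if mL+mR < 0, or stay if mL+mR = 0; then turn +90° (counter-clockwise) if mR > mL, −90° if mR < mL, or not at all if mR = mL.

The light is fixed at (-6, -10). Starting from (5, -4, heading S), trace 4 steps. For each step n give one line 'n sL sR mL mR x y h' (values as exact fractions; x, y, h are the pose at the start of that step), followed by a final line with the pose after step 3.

n=0: pose=(5,-4,S); sL=60/169, sR=12/25; mL=1278/4225, mR=486/4225; mL+mR=1764/4225 → advance +1; mR−mL=-792/4225 → turn -1·90°
n=1: pose=(5,-5,W); sL=15/29, sR=15/34; mL=90/493, mR=585/1972; mL+mR=945/1972 → advance +1; mR−mL=225/1972 → turn +1·90°
n=2: pose=(4,-5,S); sL=60/137, sR=60/97; mL=5310/13289, mR=1710/13289; mL+mR=7020/13289 → advance +1; mR−mL=-3600/13289 → turn -1·90°
n=3: pose=(4,-6,W); sL=2/3, sR=30/53; mL=37/159, mR=61/159; mL+mR=98/159 → advance +1; mR−mL=8/53 → turn +1·90°

0 60/169 12/25 1278/4225 486/4225 5 -4 S
1 15/29 15/34 90/493 585/1972 5 -5 W
2 60/137 60/97 5310/13289 1710/13289 4 -5 S
3 2/3 30/53 37/159 61/159 4 -6 W
final 3 -6 S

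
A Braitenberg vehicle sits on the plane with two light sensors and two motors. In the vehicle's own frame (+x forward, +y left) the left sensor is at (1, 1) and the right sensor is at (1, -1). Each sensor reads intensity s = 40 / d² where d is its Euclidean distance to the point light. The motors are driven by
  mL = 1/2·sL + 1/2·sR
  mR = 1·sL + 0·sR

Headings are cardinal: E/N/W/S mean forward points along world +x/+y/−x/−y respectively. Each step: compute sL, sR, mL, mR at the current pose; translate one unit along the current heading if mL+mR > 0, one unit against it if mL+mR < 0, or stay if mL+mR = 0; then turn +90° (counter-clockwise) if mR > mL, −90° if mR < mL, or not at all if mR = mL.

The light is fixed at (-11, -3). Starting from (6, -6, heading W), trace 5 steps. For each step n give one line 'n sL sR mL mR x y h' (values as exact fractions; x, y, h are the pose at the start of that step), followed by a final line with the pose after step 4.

0 5/34 2/13 133/884 5/34 6 -6 W
1 40/229 40/293 10440/67097 40/229 5 -6 N
2 20/117 20/113 2300/13221 20/117 5 -5 W
3 40/197 40/257 9080/50629 40/197 4 -5 N
4 1/5 10/49 99/490 1/5 4 -4 W
final 3 -4 N

n=0: pose=(6,-6,W); sL=5/34, sR=2/13; mL=133/884, mR=5/34; mL+mR=263/884 → advance +1; mR−mL=-3/884 → turn -1·90°
n=1: pose=(5,-6,N); sL=40/229, sR=40/293; mL=10440/67097, mR=40/229; mL+mR=22160/67097 → advance +1; mR−mL=1280/67097 → turn +1·90°
n=2: pose=(5,-5,W); sL=20/117, sR=20/113; mL=2300/13221, mR=20/117; mL+mR=1520/4407 → advance +1; mR−mL=-40/13221 → turn -1·90°
n=3: pose=(4,-5,N); sL=40/197, sR=40/257; mL=9080/50629, mR=40/197; mL+mR=19360/50629 → advance +1; mR−mL=1200/50629 → turn +1·90°
n=4: pose=(4,-4,W); sL=1/5, sR=10/49; mL=99/490, mR=1/5; mL+mR=197/490 → advance +1; mR−mL=-1/490 → turn -1·90°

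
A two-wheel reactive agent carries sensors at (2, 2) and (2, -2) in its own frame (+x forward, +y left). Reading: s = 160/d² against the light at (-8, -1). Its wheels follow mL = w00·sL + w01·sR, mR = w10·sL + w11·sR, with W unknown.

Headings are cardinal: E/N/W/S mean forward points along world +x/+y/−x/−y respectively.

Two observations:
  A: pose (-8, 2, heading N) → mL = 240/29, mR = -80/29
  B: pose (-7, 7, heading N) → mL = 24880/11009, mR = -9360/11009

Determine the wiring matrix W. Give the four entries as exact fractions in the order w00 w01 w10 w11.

1/2 1 -1 1/2

obs A: pose=(-8,2,N) → sL=160/29, sR=160/29, mL=240/29, mR=-80/29
obs B: pose=(-7,7,N) → sL=160/101, sR=160/109, mL=24880/11009, mR=-9360/11009
sensor matrix S = [[160/29, 160/29], [160/101, 160/109]]; det S = -204800/319261
solve [mL_A; mL_B] = S·[w00; w01] and [mR_A; mR_B] = S·[w10; w11]:
  w00 = 1/2, w01 = 1, w10 = -1, w11 = 1/2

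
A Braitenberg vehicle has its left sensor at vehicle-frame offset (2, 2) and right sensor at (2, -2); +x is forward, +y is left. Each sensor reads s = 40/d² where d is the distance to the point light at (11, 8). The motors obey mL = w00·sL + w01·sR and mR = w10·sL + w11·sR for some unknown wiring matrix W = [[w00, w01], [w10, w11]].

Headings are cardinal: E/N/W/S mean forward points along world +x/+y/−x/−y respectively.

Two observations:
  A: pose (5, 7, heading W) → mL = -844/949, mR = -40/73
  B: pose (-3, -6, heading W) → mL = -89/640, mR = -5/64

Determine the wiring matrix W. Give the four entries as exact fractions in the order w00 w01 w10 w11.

obs A: pose=(5,7,W) → sL=40/73, sR=8/13, mL=-844/949, mR=-40/73
obs B: pose=(-3,-6,W) → sL=5/64, sR=1/10, mL=-89/640, mR=-5/64
sensor matrix S = [[40/73, 8/13], [5/64, 1/10]]; det S = 51/7592
solve [mL_A; mL_B] = S·[w00; w01] and [mR_A; mR_B] = S·[w10; w11]:
  w00 = -1/2, w01 = -1, w10 = -1, w11 = 0

-1/2 -1 -1 0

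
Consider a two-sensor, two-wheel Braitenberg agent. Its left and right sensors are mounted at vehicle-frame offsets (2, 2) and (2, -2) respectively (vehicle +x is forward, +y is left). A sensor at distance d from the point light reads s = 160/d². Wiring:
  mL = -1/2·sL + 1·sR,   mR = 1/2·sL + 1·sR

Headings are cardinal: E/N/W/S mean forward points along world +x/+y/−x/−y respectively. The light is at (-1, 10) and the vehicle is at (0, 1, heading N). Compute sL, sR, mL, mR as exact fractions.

16/5 80/29 168/145 632/145

left sensor world pos  = (-2, 3); dL² = 50
right sensor world pos = (2, 3); dR² = 58
sL = 160/50 = 16/5
sR = 160/58 = 80/29
mL = -1/2·sL + 1·sR = 168/145
mR = 1/2·sL + 1·sR = 632/145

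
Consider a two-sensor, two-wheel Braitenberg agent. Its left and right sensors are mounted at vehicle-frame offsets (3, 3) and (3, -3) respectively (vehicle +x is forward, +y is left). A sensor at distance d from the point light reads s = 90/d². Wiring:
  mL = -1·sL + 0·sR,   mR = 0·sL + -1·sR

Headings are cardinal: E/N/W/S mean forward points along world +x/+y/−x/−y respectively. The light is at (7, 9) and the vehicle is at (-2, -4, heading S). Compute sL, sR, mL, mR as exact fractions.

left sensor world pos  = (1, -7); dL² = 292
right sensor world pos = (-5, -7); dR² = 400
sL = 90/292 = 45/146
sR = 90/400 = 9/40
mL = -1·sL + 0·sR = -45/146
mR = 0·sL + -1·sR = -9/40

45/146 9/40 -45/146 -9/40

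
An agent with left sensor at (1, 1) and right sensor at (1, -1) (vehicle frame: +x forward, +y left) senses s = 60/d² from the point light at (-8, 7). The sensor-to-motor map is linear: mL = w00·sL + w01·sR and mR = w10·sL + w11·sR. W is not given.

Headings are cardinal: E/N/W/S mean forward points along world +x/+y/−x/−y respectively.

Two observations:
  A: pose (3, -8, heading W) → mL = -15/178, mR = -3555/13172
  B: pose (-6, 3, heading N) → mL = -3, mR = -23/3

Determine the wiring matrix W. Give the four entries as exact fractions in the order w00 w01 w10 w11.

-1/2 0 -1 -1/2

obs A: pose=(3,-8,W) → sL=15/89, sR=15/74, mL=-15/178, mR=-3555/13172
obs B: pose=(-6,3,N) → sL=6, sR=10/3, mL=-3, mR=-23/3
sensor matrix S = [[15/89, 15/74], [6, 10/3]]; det S = -2155/3293
solve [mL_A; mL_B] = S·[w00; w01] and [mR_A; mR_B] = S·[w10; w11]:
  w00 = -1/2, w01 = 0, w10 = -1, w11 = -1/2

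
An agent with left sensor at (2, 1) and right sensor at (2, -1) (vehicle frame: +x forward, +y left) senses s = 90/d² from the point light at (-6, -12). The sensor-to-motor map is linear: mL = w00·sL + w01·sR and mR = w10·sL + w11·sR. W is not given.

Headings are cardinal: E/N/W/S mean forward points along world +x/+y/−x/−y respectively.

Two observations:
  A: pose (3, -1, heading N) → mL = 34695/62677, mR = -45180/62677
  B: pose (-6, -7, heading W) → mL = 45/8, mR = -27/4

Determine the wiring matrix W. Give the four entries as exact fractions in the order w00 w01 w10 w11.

1 1/2 -1 -1

obs A: pose=(3,-1,N) → sL=90/233, sR=90/269, mL=34695/62677, mR=-45180/62677
obs B: pose=(-6,-7,W) → sL=9/2, sR=9/4, mL=45/8, mR=-27/4
sensor matrix S = [[90/233, 90/269], [9/2, 9/4]]; det S = -79785/125354
solve [mL_A; mL_B] = S·[w00; w01] and [mR_A; mR_B] = S·[w10; w11]:
  w00 = 1, w01 = 1/2, w10 = -1, w11 = -1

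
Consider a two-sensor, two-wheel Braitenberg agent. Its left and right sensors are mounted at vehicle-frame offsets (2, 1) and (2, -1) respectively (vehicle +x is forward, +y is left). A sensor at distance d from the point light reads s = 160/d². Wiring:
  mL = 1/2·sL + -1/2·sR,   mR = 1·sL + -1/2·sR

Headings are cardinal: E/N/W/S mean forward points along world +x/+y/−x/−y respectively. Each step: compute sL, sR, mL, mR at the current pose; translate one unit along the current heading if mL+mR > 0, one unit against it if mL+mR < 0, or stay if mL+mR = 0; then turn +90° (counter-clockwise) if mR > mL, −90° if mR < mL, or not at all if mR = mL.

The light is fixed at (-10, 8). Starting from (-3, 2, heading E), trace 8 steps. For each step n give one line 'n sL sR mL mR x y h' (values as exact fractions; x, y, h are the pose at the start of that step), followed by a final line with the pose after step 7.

n=0: pose=(-3,2,E); sL=80/53, sR=16/13; mL=96/689, mR=616/689; mL+mR=712/689 → advance +1; mR−mL=40/53 → turn +1·90°
n=1: pose=(-2,2,N); sL=32/13, sR=160/97; mL=512/1261, mR=2064/1261; mL+mR=2576/1261 → advance +1; mR−mL=16/13 → turn +1·90°
n=2: pose=(-2,3,W); sL=20/9, sR=40/13; mL=-50/117, mR=80/117; mL+mR=10/39 → advance +1; mR−mL=10/9 → turn +1·90°
n=3: pose=(-3,3,S); sL=160/113, sR=32/17; mL=-448/1921, mR=912/1921; mL+mR=464/1921 → advance +1; mR−mL=80/113 → turn +1·90°
n=4: pose=(-3,2,E); sL=80/53, sR=16/13; mL=96/689, mR=616/689; mL+mR=712/689 → advance +1; mR−mL=40/53 → turn +1·90°
n=5: pose=(-2,2,N); sL=32/13, sR=160/97; mL=512/1261, mR=2064/1261; mL+mR=2576/1261 → advance +1; mR−mL=16/13 → turn +1·90°
n=6: pose=(-2,3,W); sL=20/9, sR=40/13; mL=-50/117, mR=80/117; mL+mR=10/39 → advance +1; mR−mL=10/9 → turn +1·90°
n=7: pose=(-3,3,S); sL=160/113, sR=32/17; mL=-448/1921, mR=912/1921; mL+mR=464/1921 → advance +1; mR−mL=80/113 → turn +1·90°

0 80/53 16/13 96/689 616/689 -3 2 E
1 32/13 160/97 512/1261 2064/1261 -2 2 N
2 20/9 40/13 -50/117 80/117 -2 3 W
3 160/113 32/17 -448/1921 912/1921 -3 3 S
4 80/53 16/13 96/689 616/689 -3 2 E
5 32/13 160/97 512/1261 2064/1261 -2 2 N
6 20/9 40/13 -50/117 80/117 -2 3 W
7 160/113 32/17 -448/1921 912/1921 -3 3 S
final -3 2 E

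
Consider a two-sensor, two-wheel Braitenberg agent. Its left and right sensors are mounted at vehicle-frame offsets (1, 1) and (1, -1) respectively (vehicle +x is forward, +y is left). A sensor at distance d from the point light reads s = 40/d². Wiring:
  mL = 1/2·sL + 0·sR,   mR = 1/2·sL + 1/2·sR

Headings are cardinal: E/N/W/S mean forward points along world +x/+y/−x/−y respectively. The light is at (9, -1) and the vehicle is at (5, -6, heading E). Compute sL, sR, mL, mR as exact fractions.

8/5 8/9 4/5 56/45

left sensor world pos  = (6, -5); dL² = 25
right sensor world pos = (6, -7); dR² = 45
sL = 40/25 = 8/5
sR = 40/45 = 8/9
mL = 1/2·sL + 0·sR = 4/5
mR = 1/2·sL + 1/2·sR = 56/45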